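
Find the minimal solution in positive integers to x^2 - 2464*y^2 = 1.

(x, y) = (21295, 429)

First expand sqrt(2464) as a continued fraction. With x_i = (sqrt(2464) + m_i)/d_i and (m_0, d_0) = (0, 1): a_0 = floor(sqrt(2464)) = 49, since 49^2 = 2401 <= 2464 < 2500 = 50^2.
Iterate m_{i+1} = d_i*a_i - m_i, d_{i+1} = (2464 - m_{i+1}^2)/d_i, a_{i+1} = floor((a_0 + m_{i+1})/d_{i+1}):
  m_1 = 1*49 - 0 = 49, d_1 = (2464 - 49^2)/1 = 63/1 = 63, a_1 = floor((49 + 49)/63) = 1.
  m_2 = 63*1 - 49 = 14, d_2 = (2464 - 14^2)/63 = 2268/63 = 36, a_2 = floor((49 + 14)/36) = 1.
  m_3 = 36*1 - 14 = 22, d_3 = (2464 - 22^2)/36 = 1980/36 = 55, a_3 = floor((49 + 22)/55) = 1.
  m_4 = 55*1 - 22 = 33, d_4 = (2464 - 33^2)/55 = 1375/55 = 25, a_4 = floor((49 + 33)/25) = 3.
  m_5 = 25*3 - 33 = 42, d_5 = (2464 - 42^2)/25 = 700/25 = 28, a_5 = floor((49 + 42)/28) = 3.
  m_6 = 28*3 - 42 = 42, d_6 = (2464 - 42^2)/28 = 700/28 = 25, a_6 = floor((49 + 42)/25) = 3.
  m_7 = 25*3 - 42 = 33, d_7 = (2464 - 33^2)/25 = 1375/25 = 55, a_7 = floor((49 + 33)/55) = 1.
  m_8 = 55*1 - 33 = 22, d_8 = (2464 - 22^2)/55 = 1980/55 = 36, a_8 = floor((49 + 22)/36) = 1.
  m_9 = 36*1 - 22 = 14, d_9 = (2464 - 14^2)/36 = 2268/36 = 63, a_9 = floor((49 + 14)/63) = 1.
  m_10 = 63*1 - 14 = 49, d_10 = (2464 - 49^2)/63 = 63/63 = 1, a_10 = floor((49 + 49)/1) = 98.
  m_11 = 1*98 - 49 = 49, d_11 = (2464 - 49^2)/1 = 63/1 = 63: (m_11, d_11) = (m_1, d_1) = (49, 63), so from here the quotients repeat a_1, ..., a_10; the period length is 10.
So sqrt(2464) = [49; (1, 1, 1, 3, 3, 3, 1, 1, 1, 98)] with period length k = 10.
k is even, so the fundamental solution of x^2 - 2464y^2 = 1 is (p_{k-1}, q_{k-1}) = (p_9, q_9); compute convergents through index 9.
Convergents (p_i = a_i*p_{i-1} + p_{i-2}, q_i = a_i*q_{i-1} + q_{i-2} with p_{-2}=0, p_{-1}=1, q_{-2}=1, q_{-1}=0):
  i=0: a_0=49, p_0 = 49*1 + 0 = 49, q_0 = 49*0 + 1 = 1.
  i=1: a_1=1, p_1 = 1*49 + 1 = 50, q_1 = 1*1 + 0 = 1.
  i=2: a_2=1, p_2 = 1*50 + 49 = 99, q_2 = 1*1 + 1 = 2.
  i=3: a_3=1, p_3 = 1*99 + 50 = 149, q_3 = 1*2 + 1 = 3.
  i=4: a_4=3, p_4 = 3*149 + 99 = 546, q_4 = 3*3 + 2 = 11.
  i=5: a_5=3, p_5 = 3*546 + 149 = 1787, q_5 = 3*11 + 3 = 36.
  i=6: a_6=3, p_6 = 3*1787 + 546 = 5907, q_6 = 3*36 + 11 = 119.
  i=7: a_7=1, p_7 = 1*5907 + 1787 = 7694, q_7 = 1*119 + 36 = 155.
  i=8: a_8=1, p_8 = 1*7694 + 5907 = 13601, q_8 = 1*155 + 119 = 274.
  i=9: a_9=1, p_9 = 1*13601 + 7694 = 21295, q_9 = 1*274 + 155 = 429.
Check: 21295^2 - 2464*429^2 = 453477025 - 453477024 = 1, so (x, y) = (21295, 429) solves the equation, and by the theorem it is the least positive solution.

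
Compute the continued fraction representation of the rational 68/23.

Run the Euclidean algorithm on 68 and 23; the successive quotients are the partial quotients a_0, a_1, ... (each step inverts the fractional part left over by the previous one):
  68 = 2*23 + 22, so a_0 = 2.
  23 = 1*22 + 1, so a_1 = 1.
  22 = 22*1 + 0, so a_2 = 22.
The remainder reaches 0 after 3 divisions, so the expansion has 3 partial quotients, read off in order.

[2; 1, 22]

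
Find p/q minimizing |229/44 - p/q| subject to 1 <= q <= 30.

151/29

Expand x = 229/44 as a continued fraction with the Euclidean algorithm:
  229 = 5*44 + 9, so a_0 = 5.
  44 = 4*9 + 8, so a_1 = 4.
  9 = 1*8 + 1, so a_2 = 1.
  8 = 8*1 + 0, so a_3 = 8.
so x = [5; 4, 1, 8].
Convergents (p_i = a_i*p_{i-1} + p_{i-2}, q_i = a_i*q_{i-1} + q_{i-2} with p_{-2}=0, p_{-1}=1, q_{-2}=1, q_{-1}=0), until the denominator exceeds 30:
  i=0: a_0=5, p_0 = 5*1 + 0 = 5, q_0 = 5*0 + 1 = 1.
  i=1: a_1=4, p_1 = 4*5 + 1 = 21, q_1 = 4*1 + 0 = 4.
  i=2: a_2=1, p_2 = 1*21 + 5 = 26, q_2 = 1*4 + 1 = 5.
  i=3: a_3=8, p_3 = 8*26 + 21 = 229, q_3 = 8*5 + 4 = 44.
q_3 = 44 > 30, so the last convergent with denominator <= 30 is p_2/q_2 = 26/5.
The closest fraction with denominator <= 30 is either p_2/q_2 or the intermediate fraction (k*p_2 + p_1)/(k*q_2 + q_1) with the largest k >= 1 whose denominator stays <= 30; these approach x as k grows, and every other convergent or intermediate fraction in range is farther away.
Largest k: floor((30 - q_1)/q_2) = floor((30 - 4)/5) = 5.
That gives (5*26 + 21)/(5*5 + 4) = 151/29.
Compare the errors: |x - 26/5| = |229*5 - 26*44|/(44*5) = 1/220, and |x - 151/29| = |229*29 - 151*44|/(44*29) = 3/1276.
Cross-multiplying, 3*220 = 660 < 1276 = 1*1276, so 3/1276 is smaller: the intermediate fraction 151/29 is closer to x than 26/5.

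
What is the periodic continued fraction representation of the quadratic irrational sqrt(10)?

[3; (6)]

Write x_i = (sqrt(10) + m_i)/d_i with (m_0, d_0) = (0, 1). a_0 = floor(sqrt(10)) = 3, since 3^2 = 9 <= 10 < 16 = 4^2.
Iterate m_{i+1} = d_i*a_i - m_i, d_{i+1} = (10 - m_{i+1}^2)/d_i, a_{i+1} = floor((a_0 + m_{i+1})/d_{i+1}):
  m_1 = 1*3 - 0 = 3, d_1 = (10 - 3^2)/1 = 1/1 = 1, a_1 = floor((3 + 3)/1) = 6.
  m_2 = 1*6 - 3 = 3, d_2 = (10 - 3^2)/1 = 1/1 = 1: (m_2, d_2) = (m_1, d_1) = (3, 1), so from here the quotient a_1 repeats; the period length is 1.
Hence the expansion of sqrt(10) is a_0 = 3 followed by the repeating block 6 (period 1).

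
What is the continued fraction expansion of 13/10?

[1; 3, 3]

Run the Euclidean algorithm on 13 and 10; the successive quotients are the partial quotients a_0, a_1, ... (each step inverts the fractional part left over by the previous one):
  13 = 1*10 + 3, so a_0 = 1.
  10 = 3*3 + 1, so a_1 = 3.
  3 = 3*1 + 0, so a_2 = 3.
The remainder reaches 0 after 3 divisions, so the expansion has 3 partial quotients, read off in order.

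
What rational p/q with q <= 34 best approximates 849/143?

Expand x = 849/143 as a continued fraction with the Euclidean algorithm:
  849 = 5*143 + 134, so a_0 = 5.
  143 = 1*134 + 9, so a_1 = 1.
  134 = 14*9 + 8, so a_2 = 14.
  9 = 1*8 + 1, so a_3 = 1.
  8 = 8*1 + 0, so a_4 = 8.
so x = [5; 1, 14, 1, 8].
Convergents (p_i = a_i*p_{i-1} + p_{i-2}, q_i = a_i*q_{i-1} + q_{i-2} with p_{-2}=0, p_{-1}=1, q_{-2}=1, q_{-1}=0), until the denominator exceeds 34:
  i=0: a_0=5, p_0 = 5*1 + 0 = 5, q_0 = 5*0 + 1 = 1.
  i=1: a_1=1, p_1 = 1*5 + 1 = 6, q_1 = 1*1 + 0 = 1.
  i=2: a_2=14, p_2 = 14*6 + 5 = 89, q_2 = 14*1 + 1 = 15.
  i=3: a_3=1, p_3 = 1*89 + 6 = 95, q_3 = 1*15 + 1 = 16.
  i=4: a_4=8, p_4 = 8*95 + 89 = 849, q_4 = 8*16 + 15 = 143.
q_4 = 143 > 34, so the last convergent with denominator <= 34 is p_3/q_3 = 95/16.
The closest fraction with denominator <= 34 is either p_3/q_3 or the intermediate fraction (k*p_3 + p_2)/(k*q_3 + q_2) with the largest k >= 1 whose denominator stays <= 34; these approach x as k grows, and every other convergent or intermediate fraction in range is farther away.
Largest k: floor((34 - q_2)/q_3) = floor((34 - 15)/16) = 1.
That gives (1*95 + 89)/(1*16 + 15) = 184/31.
Compare the errors: |x - 95/16| = |849*16 - 95*143|/(143*16) = 1/2288, and |x - 184/31| = |849*31 - 184*143|/(143*31) = 7/4433.
Cross-multiplying, 1*4433 = 4433 < 16016 = 7*2288, so 1/2288 is smaller: the convergent 95/16 is closer to x than 184/31.

95/16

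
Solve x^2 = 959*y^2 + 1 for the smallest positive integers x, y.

First expand sqrt(959) as a continued fraction. With x_i = (sqrt(959) + m_i)/d_i and (m_0, d_0) = (0, 1): a_0 = floor(sqrt(959)) = 30, since 30^2 = 900 <= 959 < 961 = 31^2.
Iterate m_{i+1} = d_i*a_i - m_i, d_{i+1} = (959 - m_{i+1}^2)/d_i, a_{i+1} = floor((a_0 + m_{i+1})/d_{i+1}):
  m_1 = 1*30 - 0 = 30, d_1 = (959 - 30^2)/1 = 59/1 = 59, a_1 = floor((30 + 30)/59) = 1.
  m_2 = 59*1 - 30 = 29, d_2 = (959 - 29^2)/59 = 118/59 = 2, a_2 = floor((30 + 29)/2) = 29.
  m_3 = 2*29 - 29 = 29, d_3 = (959 - 29^2)/2 = 118/2 = 59, a_3 = floor((30 + 29)/59) = 1.
  m_4 = 59*1 - 29 = 30, d_4 = (959 - 30^2)/59 = 59/59 = 1, a_4 = floor((30 + 30)/1) = 60.
  m_5 = 1*60 - 30 = 30, d_5 = (959 - 30^2)/1 = 59/1 = 59: (m_5, d_5) = (m_1, d_1) = (30, 59), so from here the quotients repeat a_1, ..., a_4; the period length is 4.
So sqrt(959) = [30; (1, 29, 1, 60)] with period length k = 4.
k is even, so the fundamental solution of x^2 - 959y^2 = 1 is (p_{k-1}, q_{k-1}) = (p_3, q_3); compute convergents through index 3.
Convergents (p_i = a_i*p_{i-1} + p_{i-2}, q_i = a_i*q_{i-1} + q_{i-2} with p_{-2}=0, p_{-1}=1, q_{-2}=1, q_{-1}=0):
  i=0: a_0=30, p_0 = 30*1 + 0 = 30, q_0 = 30*0 + 1 = 1.
  i=1: a_1=1, p_1 = 1*30 + 1 = 31, q_1 = 1*1 + 0 = 1.
  i=2: a_2=29, p_2 = 29*31 + 30 = 929, q_2 = 29*1 + 1 = 30.
  i=3: a_3=1, p_3 = 1*929 + 31 = 960, q_3 = 1*30 + 1 = 31.
Check: 960^2 - 959*31^2 = 921600 - 921599 = 1, so (x, y) = (960, 31) solves the equation, and by the theorem it is the least positive solution.

(x, y) = (960, 31)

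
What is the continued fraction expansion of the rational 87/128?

[0; 1, 2, 8, 5]

Run the Euclidean algorithm on 87 and 128; the successive quotients are the partial quotients a_0, a_1, ... (each step inverts the fractional part left over by the previous one):
  87 = 0*128 + 87, so a_0 = 0.
  128 = 1*87 + 41, so a_1 = 1.
  87 = 2*41 + 5, so a_2 = 2.
  41 = 8*5 + 1, so a_3 = 8.
  5 = 5*1 + 0, so a_4 = 5.
The remainder reaches 0 after 5 divisions, so the expansion has 5 partial quotients, read off in order.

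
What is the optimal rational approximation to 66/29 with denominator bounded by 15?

25/11

Expand x = 66/29 as a continued fraction with the Euclidean algorithm:
  66 = 2*29 + 8, so a_0 = 2.
  29 = 3*8 + 5, so a_1 = 3.
  8 = 1*5 + 3, so a_2 = 1.
  5 = 1*3 + 2, so a_3 = 1.
  3 = 1*2 + 1, so a_4 = 1.
  2 = 2*1 + 0, so a_5 = 2.
so x = [2; 3, 1, 1, 1, 2].
Convergents (p_i = a_i*p_{i-1} + p_{i-2}, q_i = a_i*q_{i-1} + q_{i-2} with p_{-2}=0, p_{-1}=1, q_{-2}=1, q_{-1}=0), until the denominator exceeds 15:
  i=0: a_0=2, p_0 = 2*1 + 0 = 2, q_0 = 2*0 + 1 = 1.
  i=1: a_1=3, p_1 = 3*2 + 1 = 7, q_1 = 3*1 + 0 = 3.
  i=2: a_2=1, p_2 = 1*7 + 2 = 9, q_2 = 1*3 + 1 = 4.
  i=3: a_3=1, p_3 = 1*9 + 7 = 16, q_3 = 1*4 + 3 = 7.
  i=4: a_4=1, p_4 = 1*16 + 9 = 25, q_4 = 1*7 + 4 = 11.
  i=5: a_5=2, p_5 = 2*25 + 16 = 66, q_5 = 2*11 + 7 = 29.
q_5 = 29 > 15, so the last convergent with denominator <= 15 is p_4/q_4 = 25/11.
The closest fraction with denominator <= 15 is either p_4/q_4 or the intermediate fraction (k*p_4 + p_3)/(k*q_4 + q_3) with the largest k >= 1 whose denominator stays <= 15; these approach x as k grows, and every other convergent or intermediate fraction in range is farther away.
Largest k: floor((15 - q_3)/q_4) = floor((15 - 7)/11) = 0.
Since k = 0, no intermediate fraction beyond p_4/q_4 has denominator <= 15, so the convergent 25/11 is the closest (its error is |66*11 - 25*29|/(29*11) = 1/319).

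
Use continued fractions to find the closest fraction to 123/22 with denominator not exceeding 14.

Expand x = 123/22 as a continued fraction with the Euclidean algorithm:
  123 = 5*22 + 13, so a_0 = 5.
  22 = 1*13 + 9, so a_1 = 1.
  13 = 1*9 + 4, so a_2 = 1.
  9 = 2*4 + 1, so a_3 = 2.
  4 = 4*1 + 0, so a_4 = 4.
so x = [5; 1, 1, 2, 4].
Convergents (p_i = a_i*p_{i-1} + p_{i-2}, q_i = a_i*q_{i-1} + q_{i-2} with p_{-2}=0, p_{-1}=1, q_{-2}=1, q_{-1}=0), until the denominator exceeds 14:
  i=0: a_0=5, p_0 = 5*1 + 0 = 5, q_0 = 5*0 + 1 = 1.
  i=1: a_1=1, p_1 = 1*5 + 1 = 6, q_1 = 1*1 + 0 = 1.
  i=2: a_2=1, p_2 = 1*6 + 5 = 11, q_2 = 1*1 + 1 = 2.
  i=3: a_3=2, p_3 = 2*11 + 6 = 28, q_3 = 2*2 + 1 = 5.
  i=4: a_4=4, p_4 = 4*28 + 11 = 123, q_4 = 4*5 + 2 = 22.
q_4 = 22 > 14, so the last convergent with denominator <= 14 is p_3/q_3 = 28/5.
The closest fraction with denominator <= 14 is either p_3/q_3 or the intermediate fraction (k*p_3 + p_2)/(k*q_3 + q_2) with the largest k >= 1 whose denominator stays <= 14; these approach x as k grows, and every other convergent or intermediate fraction in range is farther away.
Largest k: floor((14 - q_2)/q_3) = floor((14 - 2)/5) = 2.
That gives (2*28 + 11)/(2*5 + 2) = 67/12.
Compare the errors: |x - 28/5| = |123*5 - 28*22|/(22*5) = 1/110, and |x - 67/12| = |123*12 - 67*22|/(22*12) = 2/264.
Cross-multiplying, 2*110 = 220 < 264 = 1*264, so 2/264 is smaller: the intermediate fraction 67/12 is closer to x than 28/5.

67/12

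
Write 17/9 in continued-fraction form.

Run the Euclidean algorithm on 17 and 9; the successive quotients are the partial quotients a_0, a_1, ... (each step inverts the fractional part left over by the previous one):
  17 = 1*9 + 8, so a_0 = 1.
  9 = 1*8 + 1, so a_1 = 1.
  8 = 8*1 + 0, so a_2 = 8.
The remainder reaches 0 after 3 divisions, so the expansion has 3 partial quotients, read off in order.

[1; 1, 8]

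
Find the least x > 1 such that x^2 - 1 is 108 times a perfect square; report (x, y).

(x, y) = (1351, 130)

First expand sqrt(108) as a continued fraction. With x_i = (sqrt(108) + m_i)/d_i and (m_0, d_0) = (0, 1): a_0 = floor(sqrt(108)) = 10, since 10^2 = 100 <= 108 < 121 = 11^2.
Iterate m_{i+1} = d_i*a_i - m_i, d_{i+1} = (108 - m_{i+1}^2)/d_i, a_{i+1} = floor((a_0 + m_{i+1})/d_{i+1}):
  m_1 = 1*10 - 0 = 10, d_1 = (108 - 10^2)/1 = 8/1 = 8, a_1 = floor((10 + 10)/8) = 2.
  m_2 = 8*2 - 10 = 6, d_2 = (108 - 6^2)/8 = 72/8 = 9, a_2 = floor((10 + 6)/9) = 1.
  m_3 = 9*1 - 6 = 3, d_3 = (108 - 3^2)/9 = 99/9 = 11, a_3 = floor((10 + 3)/11) = 1.
  m_4 = 11*1 - 3 = 8, d_4 = (108 - 8^2)/11 = 44/11 = 4, a_4 = floor((10 + 8)/4) = 4.
  m_5 = 4*4 - 8 = 8, d_5 = (108 - 8^2)/4 = 44/4 = 11, a_5 = floor((10 + 8)/11) = 1.
  m_6 = 11*1 - 8 = 3, d_6 = (108 - 3^2)/11 = 99/11 = 9, a_6 = floor((10 + 3)/9) = 1.
  m_7 = 9*1 - 3 = 6, d_7 = (108 - 6^2)/9 = 72/9 = 8, a_7 = floor((10 + 6)/8) = 2.
  m_8 = 8*2 - 6 = 10, d_8 = (108 - 10^2)/8 = 8/8 = 1, a_8 = floor((10 + 10)/1) = 20.
  m_9 = 1*20 - 10 = 10, d_9 = (108 - 10^2)/1 = 8/1 = 8: (m_9, d_9) = (m_1, d_1) = (10, 8), so from here the quotients repeat a_1, ..., a_8; the period length is 8.
So sqrt(108) = [10; (2, 1, 1, 4, 1, 1, 2, 20)] with period length k = 8.
k is even, so the fundamental solution of x^2 - 108y^2 = 1 is (p_{k-1}, q_{k-1}) = (p_7, q_7); compute convergents through index 7.
Convergents (p_i = a_i*p_{i-1} + p_{i-2}, q_i = a_i*q_{i-1} + q_{i-2} with p_{-2}=0, p_{-1}=1, q_{-2}=1, q_{-1}=0):
  i=0: a_0=10, p_0 = 10*1 + 0 = 10, q_0 = 10*0 + 1 = 1.
  i=1: a_1=2, p_1 = 2*10 + 1 = 21, q_1 = 2*1 + 0 = 2.
  i=2: a_2=1, p_2 = 1*21 + 10 = 31, q_2 = 1*2 + 1 = 3.
  i=3: a_3=1, p_3 = 1*31 + 21 = 52, q_3 = 1*3 + 2 = 5.
  i=4: a_4=4, p_4 = 4*52 + 31 = 239, q_4 = 4*5 + 3 = 23.
  i=5: a_5=1, p_5 = 1*239 + 52 = 291, q_5 = 1*23 + 5 = 28.
  i=6: a_6=1, p_6 = 1*291 + 239 = 530, q_6 = 1*28 + 23 = 51.
  i=7: a_7=2, p_7 = 2*530 + 291 = 1351, q_7 = 2*51 + 28 = 130.
Check: 1351^2 - 108*130^2 = 1825201 - 1825200 = 1, so (x, y) = (1351, 130) solves the equation, and by the theorem it is the least positive solution.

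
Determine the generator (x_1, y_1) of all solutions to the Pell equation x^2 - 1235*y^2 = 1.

First expand sqrt(1235) as a continued fraction. With x_i = (sqrt(1235) + m_i)/d_i and (m_0, d_0) = (0, 1): a_0 = floor(sqrt(1235)) = 35, since 35^2 = 1225 <= 1235 < 1296 = 36^2.
Iterate m_{i+1} = d_i*a_i - m_i, d_{i+1} = (1235 - m_{i+1}^2)/d_i, a_{i+1} = floor((a_0 + m_{i+1})/d_{i+1}):
  m_1 = 1*35 - 0 = 35, d_1 = (1235 - 35^2)/1 = 10/1 = 10, a_1 = floor((35 + 35)/10) = 7.
  m_2 = 10*7 - 35 = 35, d_2 = (1235 - 35^2)/10 = 10/10 = 1, a_2 = floor((35 + 35)/1) = 70.
  m_3 = 1*70 - 35 = 35, d_3 = (1235 - 35^2)/1 = 10/1 = 10: (m_3, d_3) = (m_1, d_1) = (35, 10), so from here the quotients repeat a_1, a_2; the period length is 2.
So sqrt(1235) = [35; (7, 70)] with period length k = 2.
k is even, so the fundamental solution of x^2 - 1235y^2 = 1 is (p_{k-1}, q_{k-1}) = (p_1, q_1); compute convergents through index 1.
Convergents (p_i = a_i*p_{i-1} + p_{i-2}, q_i = a_i*q_{i-1} + q_{i-2} with p_{-2}=0, p_{-1}=1, q_{-2}=1, q_{-1}=0):
  i=0: a_0=35, p_0 = 35*1 + 0 = 35, q_0 = 35*0 + 1 = 1.
  i=1: a_1=7, p_1 = 7*35 + 1 = 246, q_1 = 7*1 + 0 = 7.
Check: 246^2 - 1235*7^2 = 60516 - 60515 = 1, so (x, y) = (246, 7) solves the equation, and by the theorem it is the least positive solution.

(x, y) = (246, 7)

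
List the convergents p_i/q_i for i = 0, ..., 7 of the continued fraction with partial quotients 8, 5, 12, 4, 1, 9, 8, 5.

Using the convergent recurrence p_i = a_i*p_{i-1} + p_{i-2}, q_i = a_i*q_{i-1} + q_{i-2} with p_{-2}=0, p_{-1}=1, q_{-2}=1, q_{-1}=0:
  i=0: a_0=8, p_0 = 8*1 + 0 = 8, q_0 = 8*0 + 1 = 1.
  i=1: a_1=5, p_1 = 5*8 + 1 = 41, q_1 = 5*1 + 0 = 5.
  i=2: a_2=12, p_2 = 12*41 + 8 = 500, q_2 = 12*5 + 1 = 61.
  i=3: a_3=4, p_3 = 4*500 + 41 = 2041, q_3 = 4*61 + 5 = 249.
  i=4: a_4=1, p_4 = 1*2041 + 500 = 2541, q_4 = 1*249 + 61 = 310.
  i=5: a_5=9, p_5 = 9*2541 + 2041 = 24910, q_5 = 9*310 + 249 = 3039.
  i=6: a_6=8, p_6 = 8*24910 + 2541 = 201821, q_6 = 8*3039 + 310 = 24622.
  i=7: a_7=5, p_7 = 5*201821 + 24910 = 1034015, q_7 = 5*24622 + 3039 = 126149.

8/1, 41/5, 500/61, 2041/249, 2541/310, 24910/3039, 201821/24622, 1034015/126149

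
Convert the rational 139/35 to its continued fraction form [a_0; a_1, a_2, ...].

Run the Euclidean algorithm on 139 and 35; the successive quotients are the partial quotients a_0, a_1, ... (each step inverts the fractional part left over by the previous one):
  139 = 3*35 + 34, so a_0 = 3.
  35 = 1*34 + 1, so a_1 = 1.
  34 = 34*1 + 0, so a_2 = 34.
The remainder reaches 0 after 3 divisions, so the expansion has 3 partial quotients, read off in order.

[3; 1, 34]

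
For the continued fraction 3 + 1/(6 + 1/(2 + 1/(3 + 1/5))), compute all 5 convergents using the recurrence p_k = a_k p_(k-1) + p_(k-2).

Using the convergent recurrence p_i = a_i*p_{i-1} + p_{i-2}, q_i = a_i*q_{i-1} + q_{i-2} with p_{-2}=0, p_{-1}=1, q_{-2}=1, q_{-1}=0:
  i=0: a_0=3, p_0 = 3*1 + 0 = 3, q_0 = 3*0 + 1 = 1.
  i=1: a_1=6, p_1 = 6*3 + 1 = 19, q_1 = 6*1 + 0 = 6.
  i=2: a_2=2, p_2 = 2*19 + 3 = 41, q_2 = 2*6 + 1 = 13.
  i=3: a_3=3, p_3 = 3*41 + 19 = 142, q_3 = 3*13 + 6 = 45.
  i=4: a_4=5, p_4 = 5*142 + 41 = 751, q_4 = 5*45 + 13 = 238.

3/1, 19/6, 41/13, 142/45, 751/238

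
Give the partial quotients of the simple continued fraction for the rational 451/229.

Run the Euclidean algorithm on 451 and 229; the successive quotients are the partial quotients a_0, a_1, ... (each step inverts the fractional part left over by the previous one):
  451 = 1*229 + 222, so a_0 = 1.
  229 = 1*222 + 7, so a_1 = 1.
  222 = 31*7 + 5, so a_2 = 31.
  7 = 1*5 + 2, so a_3 = 1.
  5 = 2*2 + 1, so a_4 = 2.
  2 = 2*1 + 0, so a_5 = 2.
The remainder reaches 0 after 6 divisions, so the expansion has 6 partial quotients, read off in order.

[1; 1, 31, 1, 2, 2]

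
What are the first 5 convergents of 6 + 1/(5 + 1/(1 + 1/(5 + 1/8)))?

6/1, 31/5, 37/6, 216/35, 1765/286

Using the convergent recurrence p_i = a_i*p_{i-1} + p_{i-2}, q_i = a_i*q_{i-1} + q_{i-2} with p_{-2}=0, p_{-1}=1, q_{-2}=1, q_{-1}=0:
  i=0: a_0=6, p_0 = 6*1 + 0 = 6, q_0 = 6*0 + 1 = 1.
  i=1: a_1=5, p_1 = 5*6 + 1 = 31, q_1 = 5*1 + 0 = 5.
  i=2: a_2=1, p_2 = 1*31 + 6 = 37, q_2 = 1*5 + 1 = 6.
  i=3: a_3=5, p_3 = 5*37 + 31 = 216, q_3 = 5*6 + 5 = 35.
  i=4: a_4=8, p_4 = 8*216 + 37 = 1765, q_4 = 8*35 + 6 = 286.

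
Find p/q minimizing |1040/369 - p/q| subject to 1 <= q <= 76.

Expand x = 1040/369 as a continued fraction with the Euclidean algorithm:
  1040 = 2*369 + 302, so a_0 = 2.
  369 = 1*302 + 67, so a_1 = 1.
  302 = 4*67 + 34, so a_2 = 4.
  67 = 1*34 + 33, so a_3 = 1.
  34 = 1*33 + 1, so a_4 = 1.
  33 = 33*1 + 0, so a_5 = 33.
so x = [2; 1, 4, 1, 1, 33].
Convergents (p_i = a_i*p_{i-1} + p_{i-2}, q_i = a_i*q_{i-1} + q_{i-2} with p_{-2}=0, p_{-1}=1, q_{-2}=1, q_{-1}=0), until the denominator exceeds 76:
  i=0: a_0=2, p_0 = 2*1 + 0 = 2, q_0 = 2*0 + 1 = 1.
  i=1: a_1=1, p_1 = 1*2 + 1 = 3, q_1 = 1*1 + 0 = 1.
  i=2: a_2=4, p_2 = 4*3 + 2 = 14, q_2 = 4*1 + 1 = 5.
  i=3: a_3=1, p_3 = 1*14 + 3 = 17, q_3 = 1*5 + 1 = 6.
  i=4: a_4=1, p_4 = 1*17 + 14 = 31, q_4 = 1*6 + 5 = 11.
  i=5: a_5=33, p_5 = 33*31 + 17 = 1040, q_5 = 33*11 + 6 = 369.
q_5 = 369 > 76, so the last convergent with denominator <= 76 is p_4/q_4 = 31/11.
The closest fraction with denominator <= 76 is either p_4/q_4 or the intermediate fraction (k*p_4 + p_3)/(k*q_4 + q_3) with the largest k >= 1 whose denominator stays <= 76; these approach x as k grows, and every other convergent or intermediate fraction in range is farther away.
Largest k: floor((76 - q_3)/q_4) = floor((76 - 6)/11) = 6.
That gives (6*31 + 17)/(6*11 + 6) = 203/72.
Compare the errors: |x - 31/11| = |1040*11 - 31*369|/(369*11) = 1/4059, and |x - 203/72| = |1040*72 - 203*369|/(369*72) = 27/26568.
Cross-multiplying, 1*26568 = 26568 < 109593 = 27*4059, so 1/4059 is smaller: the convergent 31/11 is closer to x than 203/72.

31/11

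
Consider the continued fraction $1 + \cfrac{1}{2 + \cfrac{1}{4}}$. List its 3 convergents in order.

1/1, 3/2, 13/9

Using the convergent recurrence p_i = a_i*p_{i-1} + p_{i-2}, q_i = a_i*q_{i-1} + q_{i-2} with p_{-2}=0, p_{-1}=1, q_{-2}=1, q_{-1}=0:
  i=0: a_0=1, p_0 = 1*1 + 0 = 1, q_0 = 1*0 + 1 = 1.
  i=1: a_1=2, p_1 = 2*1 + 1 = 3, q_1 = 2*1 + 0 = 2.
  i=2: a_2=4, p_2 = 4*3 + 1 = 13, q_2 = 4*2 + 1 = 9.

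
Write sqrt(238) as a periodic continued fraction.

[15; (2, 2, 1, 14, 1, 2, 2, 30)]

Write x_i = (sqrt(238) + m_i)/d_i with (m_0, d_0) = (0, 1). a_0 = floor(sqrt(238)) = 15, since 15^2 = 225 <= 238 < 256 = 16^2.
Iterate m_{i+1} = d_i*a_i - m_i, d_{i+1} = (238 - m_{i+1}^2)/d_i, a_{i+1} = floor((a_0 + m_{i+1})/d_{i+1}):
  m_1 = 1*15 - 0 = 15, d_1 = (238 - 15^2)/1 = 13/1 = 13, a_1 = floor((15 + 15)/13) = 2.
  m_2 = 13*2 - 15 = 11, d_2 = (238 - 11^2)/13 = 117/13 = 9, a_2 = floor((15 + 11)/9) = 2.
  m_3 = 9*2 - 11 = 7, d_3 = (238 - 7^2)/9 = 189/9 = 21, a_3 = floor((15 + 7)/21) = 1.
  m_4 = 21*1 - 7 = 14, d_4 = (238 - 14^2)/21 = 42/21 = 2, a_4 = floor((15 + 14)/2) = 14.
  m_5 = 2*14 - 14 = 14, d_5 = (238 - 14^2)/2 = 42/2 = 21, a_5 = floor((15 + 14)/21) = 1.
  m_6 = 21*1 - 14 = 7, d_6 = (238 - 7^2)/21 = 189/21 = 9, a_6 = floor((15 + 7)/9) = 2.
  m_7 = 9*2 - 7 = 11, d_7 = (238 - 11^2)/9 = 117/9 = 13, a_7 = floor((15 + 11)/13) = 2.
  m_8 = 13*2 - 11 = 15, d_8 = (238 - 15^2)/13 = 13/13 = 1, a_8 = floor((15 + 15)/1) = 30.
  m_9 = 1*30 - 15 = 15, d_9 = (238 - 15^2)/1 = 13/1 = 13: (m_9, d_9) = (m_1, d_1) = (15, 13), so from here the quotients repeat a_1, ..., a_8; the period length is 8.
Hence the expansion of sqrt(238) is a_0 = 15 followed by the repeating block 2, 2, 1, 14, 1, 2, 2, 30 (period 8).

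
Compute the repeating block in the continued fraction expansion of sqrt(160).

[12; (1, 1, 1, 5, 1, 1, 1, 24)]

Write x_i = (sqrt(160) + m_i)/d_i with (m_0, d_0) = (0, 1). a_0 = floor(sqrt(160)) = 12, since 12^2 = 144 <= 160 < 169 = 13^2.
Iterate m_{i+1} = d_i*a_i - m_i, d_{i+1} = (160 - m_{i+1}^2)/d_i, a_{i+1} = floor((a_0 + m_{i+1})/d_{i+1}):
  m_1 = 1*12 - 0 = 12, d_1 = (160 - 12^2)/1 = 16/1 = 16, a_1 = floor((12 + 12)/16) = 1.
  m_2 = 16*1 - 12 = 4, d_2 = (160 - 4^2)/16 = 144/16 = 9, a_2 = floor((12 + 4)/9) = 1.
  m_3 = 9*1 - 4 = 5, d_3 = (160 - 5^2)/9 = 135/9 = 15, a_3 = floor((12 + 5)/15) = 1.
  m_4 = 15*1 - 5 = 10, d_4 = (160 - 10^2)/15 = 60/15 = 4, a_4 = floor((12 + 10)/4) = 5.
  m_5 = 4*5 - 10 = 10, d_5 = (160 - 10^2)/4 = 60/4 = 15, a_5 = floor((12 + 10)/15) = 1.
  m_6 = 15*1 - 10 = 5, d_6 = (160 - 5^2)/15 = 135/15 = 9, a_6 = floor((12 + 5)/9) = 1.
  m_7 = 9*1 - 5 = 4, d_7 = (160 - 4^2)/9 = 144/9 = 16, a_7 = floor((12 + 4)/16) = 1.
  m_8 = 16*1 - 4 = 12, d_8 = (160 - 12^2)/16 = 16/16 = 1, a_8 = floor((12 + 12)/1) = 24.
  m_9 = 1*24 - 12 = 12, d_9 = (160 - 12^2)/1 = 16/1 = 16: (m_9, d_9) = (m_1, d_1) = (12, 16), so from here the quotients repeat a_1, ..., a_8; the period length is 8.
Hence the expansion of sqrt(160) is a_0 = 12 followed by the repeating block 1, 1, 1, 5, 1, 1, 1, 24 (period 8).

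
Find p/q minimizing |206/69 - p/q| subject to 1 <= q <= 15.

3/1

Expand x = 206/69 as a continued fraction with the Euclidean algorithm:
  206 = 2*69 + 68, so a_0 = 2.
  69 = 1*68 + 1, so a_1 = 1.
  68 = 68*1 + 0, so a_2 = 68.
so x = [2; 1, 68].
Convergents (p_i = a_i*p_{i-1} + p_{i-2}, q_i = a_i*q_{i-1} + q_{i-2} with p_{-2}=0, p_{-1}=1, q_{-2}=1, q_{-1}=0), until the denominator exceeds 15:
  i=0: a_0=2, p_0 = 2*1 + 0 = 2, q_0 = 2*0 + 1 = 1.
  i=1: a_1=1, p_1 = 1*2 + 1 = 3, q_1 = 1*1 + 0 = 1.
  i=2: a_2=68, p_2 = 68*3 + 2 = 206, q_2 = 68*1 + 1 = 69.
q_2 = 69 > 15, so the last convergent with denominator <= 15 is p_1/q_1 = 3/1.
The closest fraction with denominator <= 15 is either p_1/q_1 or the intermediate fraction (k*p_1 + p_0)/(k*q_1 + q_0) with the largest k >= 1 whose denominator stays <= 15; these approach x as k grows, and every other convergent or intermediate fraction in range is farther away.
Largest k: floor((15 - q_0)/q_1) = floor((15 - 1)/1) = 14.
That gives (14*3 + 2)/(14*1 + 1) = 44/15.
Compare the errors: |x - 3/1| = |206*1 - 3*69|/(69*1) = 1/69, and |x - 44/15| = |206*15 - 44*69|/(69*15) = 54/1035.
Cross-multiplying, 1*1035 = 1035 < 3726 = 54*69, so 1/69 is smaller: the convergent 3/1 is closer to x than 44/15.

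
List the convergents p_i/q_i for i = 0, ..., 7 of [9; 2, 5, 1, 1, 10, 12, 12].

Using the convergent recurrence p_i = a_i*p_{i-1} + p_{i-2}, q_i = a_i*q_{i-1} + q_{i-2} with p_{-2}=0, p_{-1}=1, q_{-2}=1, q_{-1}=0:
  i=0: a_0=9, p_0 = 9*1 + 0 = 9, q_0 = 9*0 + 1 = 1.
  i=1: a_1=2, p_1 = 2*9 + 1 = 19, q_1 = 2*1 + 0 = 2.
  i=2: a_2=5, p_2 = 5*19 + 9 = 104, q_2 = 5*2 + 1 = 11.
  i=3: a_3=1, p_3 = 1*104 + 19 = 123, q_3 = 1*11 + 2 = 13.
  i=4: a_4=1, p_4 = 1*123 + 104 = 227, q_4 = 1*13 + 11 = 24.
  i=5: a_5=10, p_5 = 10*227 + 123 = 2393, q_5 = 10*24 + 13 = 253.
  i=6: a_6=12, p_6 = 12*2393 + 227 = 28943, q_6 = 12*253 + 24 = 3060.
  i=7: a_7=12, p_7 = 12*28943 + 2393 = 349709, q_7 = 12*3060 + 253 = 36973.

9/1, 19/2, 104/11, 123/13, 227/24, 2393/253, 28943/3060, 349709/36973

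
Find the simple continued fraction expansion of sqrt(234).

[15; (3, 2, 1, 2, 1, 2, 3, 30)]

Write x_i = (sqrt(234) + m_i)/d_i with (m_0, d_0) = (0, 1). a_0 = floor(sqrt(234)) = 15, since 15^2 = 225 <= 234 < 256 = 16^2.
Iterate m_{i+1} = d_i*a_i - m_i, d_{i+1} = (234 - m_{i+1}^2)/d_i, a_{i+1} = floor((a_0 + m_{i+1})/d_{i+1}):
  m_1 = 1*15 - 0 = 15, d_1 = (234 - 15^2)/1 = 9/1 = 9, a_1 = floor((15 + 15)/9) = 3.
  m_2 = 9*3 - 15 = 12, d_2 = (234 - 12^2)/9 = 90/9 = 10, a_2 = floor((15 + 12)/10) = 2.
  m_3 = 10*2 - 12 = 8, d_3 = (234 - 8^2)/10 = 170/10 = 17, a_3 = floor((15 + 8)/17) = 1.
  m_4 = 17*1 - 8 = 9, d_4 = (234 - 9^2)/17 = 153/17 = 9, a_4 = floor((15 + 9)/9) = 2.
  m_5 = 9*2 - 9 = 9, d_5 = (234 - 9^2)/9 = 153/9 = 17, a_5 = floor((15 + 9)/17) = 1.
  m_6 = 17*1 - 9 = 8, d_6 = (234 - 8^2)/17 = 170/17 = 10, a_6 = floor((15 + 8)/10) = 2.
  m_7 = 10*2 - 8 = 12, d_7 = (234 - 12^2)/10 = 90/10 = 9, a_7 = floor((15 + 12)/9) = 3.
  m_8 = 9*3 - 12 = 15, d_8 = (234 - 15^2)/9 = 9/9 = 1, a_8 = floor((15 + 15)/1) = 30.
  m_9 = 1*30 - 15 = 15, d_9 = (234 - 15^2)/1 = 9/1 = 9: (m_9, d_9) = (m_1, d_1) = (15, 9), so from here the quotients repeat a_1, ..., a_8; the period length is 8.
Hence the expansion of sqrt(234) is a_0 = 15 followed by the repeating block 3, 2, 1, 2, 1, 2, 3, 30 (period 8).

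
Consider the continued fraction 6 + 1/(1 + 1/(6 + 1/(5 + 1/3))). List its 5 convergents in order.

Using the convergent recurrence p_i = a_i*p_{i-1} + p_{i-2}, q_i = a_i*q_{i-1} + q_{i-2} with p_{-2}=0, p_{-1}=1, q_{-2}=1, q_{-1}=0:
  i=0: a_0=6, p_0 = 6*1 + 0 = 6, q_0 = 6*0 + 1 = 1.
  i=1: a_1=1, p_1 = 1*6 + 1 = 7, q_1 = 1*1 + 0 = 1.
  i=2: a_2=6, p_2 = 6*7 + 6 = 48, q_2 = 6*1 + 1 = 7.
  i=3: a_3=5, p_3 = 5*48 + 7 = 247, q_3 = 5*7 + 1 = 36.
  i=4: a_4=3, p_4 = 3*247 + 48 = 789, q_4 = 3*36 + 7 = 115.

6/1, 7/1, 48/7, 247/36, 789/115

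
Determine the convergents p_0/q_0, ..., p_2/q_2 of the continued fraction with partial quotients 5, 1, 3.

5/1, 6/1, 23/4

Using the convergent recurrence p_i = a_i*p_{i-1} + p_{i-2}, q_i = a_i*q_{i-1} + q_{i-2} with p_{-2}=0, p_{-1}=1, q_{-2}=1, q_{-1}=0:
  i=0: a_0=5, p_0 = 5*1 + 0 = 5, q_0 = 5*0 + 1 = 1.
  i=1: a_1=1, p_1 = 1*5 + 1 = 6, q_1 = 1*1 + 0 = 1.
  i=2: a_2=3, p_2 = 3*6 + 5 = 23, q_2 = 3*1 + 1 = 4.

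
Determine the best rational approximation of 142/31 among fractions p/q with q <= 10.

Expand x = 142/31 as a continued fraction with the Euclidean algorithm:
  142 = 4*31 + 18, so a_0 = 4.
  31 = 1*18 + 13, so a_1 = 1.
  18 = 1*13 + 5, so a_2 = 1.
  13 = 2*5 + 3, so a_3 = 2.
  5 = 1*3 + 2, so a_4 = 1.
  3 = 1*2 + 1, so a_5 = 1.
  2 = 2*1 + 0, so a_6 = 2.
so x = [4; 1, 1, 2, 1, 1, 2].
Convergents (p_i = a_i*p_{i-1} + p_{i-2}, q_i = a_i*q_{i-1} + q_{i-2} with p_{-2}=0, p_{-1}=1, q_{-2}=1, q_{-1}=0), until the denominator exceeds 10:
  i=0: a_0=4, p_0 = 4*1 + 0 = 4, q_0 = 4*0 + 1 = 1.
  i=1: a_1=1, p_1 = 1*4 + 1 = 5, q_1 = 1*1 + 0 = 1.
  i=2: a_2=1, p_2 = 1*5 + 4 = 9, q_2 = 1*1 + 1 = 2.
  i=3: a_3=2, p_3 = 2*9 + 5 = 23, q_3 = 2*2 + 1 = 5.
  i=4: a_4=1, p_4 = 1*23 + 9 = 32, q_4 = 1*5 + 2 = 7.
  i=5: a_5=1, p_5 = 1*32 + 23 = 55, q_5 = 1*7 + 5 = 12.
q_5 = 12 > 10, so the last convergent with denominator <= 10 is p_4/q_4 = 32/7.
The closest fraction with denominator <= 10 is either p_4/q_4 or the intermediate fraction (k*p_4 + p_3)/(k*q_4 + q_3) with the largest k >= 1 whose denominator stays <= 10; these approach x as k grows, and every other convergent or intermediate fraction in range is farther away.
Largest k: floor((10 - q_3)/q_4) = floor((10 - 5)/7) = 0.
Since k = 0, no intermediate fraction beyond p_4/q_4 has denominator <= 10, so the convergent 32/7 is the closest (its error is |142*7 - 32*31|/(31*7) = 2/217).

32/7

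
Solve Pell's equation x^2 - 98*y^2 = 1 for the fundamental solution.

First expand sqrt(98) as a continued fraction. With x_i = (sqrt(98) + m_i)/d_i and (m_0, d_0) = (0, 1): a_0 = floor(sqrt(98)) = 9, since 9^2 = 81 <= 98 < 100 = 10^2.
Iterate m_{i+1} = d_i*a_i - m_i, d_{i+1} = (98 - m_{i+1}^2)/d_i, a_{i+1} = floor((a_0 + m_{i+1})/d_{i+1}):
  m_1 = 1*9 - 0 = 9, d_1 = (98 - 9^2)/1 = 17/1 = 17, a_1 = floor((9 + 9)/17) = 1.
  m_2 = 17*1 - 9 = 8, d_2 = (98 - 8^2)/17 = 34/17 = 2, a_2 = floor((9 + 8)/2) = 8.
  m_3 = 2*8 - 8 = 8, d_3 = (98 - 8^2)/2 = 34/2 = 17, a_3 = floor((9 + 8)/17) = 1.
  m_4 = 17*1 - 8 = 9, d_4 = (98 - 9^2)/17 = 17/17 = 1, a_4 = floor((9 + 9)/1) = 18.
  m_5 = 1*18 - 9 = 9, d_5 = (98 - 9^2)/1 = 17/1 = 17: (m_5, d_5) = (m_1, d_1) = (9, 17), so from here the quotients repeat a_1, ..., a_4; the period length is 4.
So sqrt(98) = [9; (1, 8, 1, 18)] with period length k = 4.
k is even, so the fundamental solution of x^2 - 98y^2 = 1 is (p_{k-1}, q_{k-1}) = (p_3, q_3); compute convergents through index 3.
Convergents (p_i = a_i*p_{i-1} + p_{i-2}, q_i = a_i*q_{i-1} + q_{i-2} with p_{-2}=0, p_{-1}=1, q_{-2}=1, q_{-1}=0):
  i=0: a_0=9, p_0 = 9*1 + 0 = 9, q_0 = 9*0 + 1 = 1.
  i=1: a_1=1, p_1 = 1*9 + 1 = 10, q_1 = 1*1 + 0 = 1.
  i=2: a_2=8, p_2 = 8*10 + 9 = 89, q_2 = 8*1 + 1 = 9.
  i=3: a_3=1, p_3 = 1*89 + 10 = 99, q_3 = 1*9 + 1 = 10.
Check: 99^2 - 98*10^2 = 9801 - 9800 = 1, so (x, y) = (99, 10) solves the equation, and by the theorem it is the least positive solution.

(x, y) = (99, 10)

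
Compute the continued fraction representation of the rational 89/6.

Run the Euclidean algorithm on 89 and 6; the successive quotients are the partial quotients a_0, a_1, ... (each step inverts the fractional part left over by the previous one):
  89 = 14*6 + 5, so a_0 = 14.
  6 = 1*5 + 1, so a_1 = 1.
  5 = 5*1 + 0, so a_2 = 5.
The remainder reaches 0 after 3 divisions, so the expansion has 3 partial quotients, read off in order.

[14; 1, 5]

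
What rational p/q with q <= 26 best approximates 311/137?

Expand x = 311/137 as a continued fraction with the Euclidean algorithm:
  311 = 2*137 + 37, so a_0 = 2.
  137 = 3*37 + 26, so a_1 = 3.
  37 = 1*26 + 11, so a_2 = 1.
  26 = 2*11 + 4, so a_3 = 2.
  11 = 2*4 + 3, so a_4 = 2.
  4 = 1*3 + 1, so a_5 = 1.
  3 = 3*1 + 0, so a_6 = 3.
so x = [2; 3, 1, 2, 2, 1, 3].
Convergents (p_i = a_i*p_{i-1} + p_{i-2}, q_i = a_i*q_{i-1} + q_{i-2} with p_{-2}=0, p_{-1}=1, q_{-2}=1, q_{-1}=0), until the denominator exceeds 26:
  i=0: a_0=2, p_0 = 2*1 + 0 = 2, q_0 = 2*0 + 1 = 1.
  i=1: a_1=3, p_1 = 3*2 + 1 = 7, q_1 = 3*1 + 0 = 3.
  i=2: a_2=1, p_2 = 1*7 + 2 = 9, q_2 = 1*3 + 1 = 4.
  i=3: a_3=2, p_3 = 2*9 + 7 = 25, q_3 = 2*4 + 3 = 11.
  i=4: a_4=2, p_4 = 2*25 + 9 = 59, q_4 = 2*11 + 4 = 26.
  i=5: a_5=1, p_5 = 1*59 + 25 = 84, q_5 = 1*26 + 11 = 37.
q_5 = 37 > 26, so the last convergent with denominator <= 26 is p_4/q_4 = 59/26.
The closest fraction with denominator <= 26 is either p_4/q_4 or the intermediate fraction (k*p_4 + p_3)/(k*q_4 + q_3) with the largest k >= 1 whose denominator stays <= 26; these approach x as k grows, and every other convergent or intermediate fraction in range is farther away.
Largest k: floor((26 - q_3)/q_4) = floor((26 - 11)/26) = 0.
Since k = 0, no intermediate fraction beyond p_4/q_4 has denominator <= 26, so the convergent 59/26 is the closest (its error is |311*26 - 59*137|/(137*26) = 3/3562).

59/26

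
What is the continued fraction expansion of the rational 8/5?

Run the Euclidean algorithm on 8 and 5; the successive quotients are the partial quotients a_0, a_1, ... (each step inverts the fractional part left over by the previous one):
  8 = 1*5 + 3, so a_0 = 1.
  5 = 1*3 + 2, so a_1 = 1.
  3 = 1*2 + 1, so a_2 = 1.
  2 = 2*1 + 0, so a_3 = 2.
The remainder reaches 0 after 4 divisions, so the expansion has 4 partial quotients, read off in order.

[1; 1, 1, 2]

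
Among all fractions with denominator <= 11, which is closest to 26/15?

Expand x = 26/15 as a continued fraction with the Euclidean algorithm:
  26 = 1*15 + 11, so a_0 = 1.
  15 = 1*11 + 4, so a_1 = 1.
  11 = 2*4 + 3, so a_2 = 2.
  4 = 1*3 + 1, so a_3 = 1.
  3 = 3*1 + 0, so a_4 = 3.
so x = [1; 1, 2, 1, 3].
Convergents (p_i = a_i*p_{i-1} + p_{i-2}, q_i = a_i*q_{i-1} + q_{i-2} with p_{-2}=0, p_{-1}=1, q_{-2}=1, q_{-1}=0), until the denominator exceeds 11:
  i=0: a_0=1, p_0 = 1*1 + 0 = 1, q_0 = 1*0 + 1 = 1.
  i=1: a_1=1, p_1 = 1*1 + 1 = 2, q_1 = 1*1 + 0 = 1.
  i=2: a_2=2, p_2 = 2*2 + 1 = 5, q_2 = 2*1 + 1 = 3.
  i=3: a_3=1, p_3 = 1*5 + 2 = 7, q_3 = 1*3 + 1 = 4.
  i=4: a_4=3, p_4 = 3*7 + 5 = 26, q_4 = 3*4 + 3 = 15.
q_4 = 15 > 11, so the last convergent with denominator <= 11 is p_3/q_3 = 7/4.
The closest fraction with denominator <= 11 is either p_3/q_3 or the intermediate fraction (k*p_3 + p_2)/(k*q_3 + q_2) with the largest k >= 1 whose denominator stays <= 11; these approach x as k grows, and every other convergent or intermediate fraction in range is farther away.
Largest k: floor((11 - q_2)/q_3) = floor((11 - 3)/4) = 2.
That gives (2*7 + 5)/(2*4 + 3) = 19/11.
Compare the errors: |x - 7/4| = |26*4 - 7*15|/(15*4) = 1/60, and |x - 19/11| = |26*11 - 19*15|/(15*11) = 1/165.
Cross-multiplying, 1*60 = 60 < 165 = 1*165, so 1/165 is smaller: the intermediate fraction 19/11 is closer to x than 7/4.

19/11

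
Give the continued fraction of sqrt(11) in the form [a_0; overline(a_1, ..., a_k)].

[3; overline(3, 6)]

Write x_i = (sqrt(11) + m_i)/d_i with (m_0, d_0) = (0, 1). a_0 = floor(sqrt(11)) = 3, since 3^2 = 9 <= 11 < 16 = 4^2.
Iterate m_{i+1} = d_i*a_i - m_i, d_{i+1} = (11 - m_{i+1}^2)/d_i, a_{i+1} = floor((a_0 + m_{i+1})/d_{i+1}):
  m_1 = 1*3 - 0 = 3, d_1 = (11 - 3^2)/1 = 2/1 = 2, a_1 = floor((3 + 3)/2) = 3.
  m_2 = 2*3 - 3 = 3, d_2 = (11 - 3^2)/2 = 2/2 = 1, a_2 = floor((3 + 3)/1) = 6.
  m_3 = 1*6 - 3 = 3, d_3 = (11 - 3^2)/1 = 2/1 = 2: (m_3, d_3) = (m_1, d_1) = (3, 2), so from here the quotients repeat a_1, a_2; the period length is 2.
Hence the expansion of sqrt(11) is a_0 = 3 followed by the repeating block 3, 6 (period 2).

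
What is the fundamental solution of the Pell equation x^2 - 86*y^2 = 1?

(x, y) = (10405, 1122)

First expand sqrt(86) as a continued fraction. With x_i = (sqrt(86) + m_i)/d_i and (m_0, d_0) = (0, 1): a_0 = floor(sqrt(86)) = 9, since 9^2 = 81 <= 86 < 100 = 10^2.
Iterate m_{i+1} = d_i*a_i - m_i, d_{i+1} = (86 - m_{i+1}^2)/d_i, a_{i+1} = floor((a_0 + m_{i+1})/d_{i+1}):
  m_1 = 1*9 - 0 = 9, d_1 = (86 - 9^2)/1 = 5/1 = 5, a_1 = floor((9 + 9)/5) = 3.
  m_2 = 5*3 - 9 = 6, d_2 = (86 - 6^2)/5 = 50/5 = 10, a_2 = floor((9 + 6)/10) = 1.
  m_3 = 10*1 - 6 = 4, d_3 = (86 - 4^2)/10 = 70/10 = 7, a_3 = floor((9 + 4)/7) = 1.
  m_4 = 7*1 - 4 = 3, d_4 = (86 - 3^2)/7 = 77/7 = 11, a_4 = floor((9 + 3)/11) = 1.
  m_5 = 11*1 - 3 = 8, d_5 = (86 - 8^2)/11 = 22/11 = 2, a_5 = floor((9 + 8)/2) = 8.
  m_6 = 2*8 - 8 = 8, d_6 = (86 - 8^2)/2 = 22/2 = 11, a_6 = floor((9 + 8)/11) = 1.
  m_7 = 11*1 - 8 = 3, d_7 = (86 - 3^2)/11 = 77/11 = 7, a_7 = floor((9 + 3)/7) = 1.
  m_8 = 7*1 - 3 = 4, d_8 = (86 - 4^2)/7 = 70/7 = 10, a_8 = floor((9 + 4)/10) = 1.
  m_9 = 10*1 - 4 = 6, d_9 = (86 - 6^2)/10 = 50/10 = 5, a_9 = floor((9 + 6)/5) = 3.
  m_10 = 5*3 - 6 = 9, d_10 = (86 - 9^2)/5 = 5/5 = 1, a_10 = floor((9 + 9)/1) = 18.
  m_11 = 1*18 - 9 = 9, d_11 = (86 - 9^2)/1 = 5/1 = 5: (m_11, d_11) = (m_1, d_1) = (9, 5), so from here the quotients repeat a_1, ..., a_10; the period length is 10.
So sqrt(86) = [9; (3, 1, 1, 1, 8, 1, 1, 1, 3, 18)] with period length k = 10.
k is even, so the fundamental solution of x^2 - 86y^2 = 1 is (p_{k-1}, q_{k-1}) = (p_9, q_9); compute convergents through index 9.
Convergents (p_i = a_i*p_{i-1} + p_{i-2}, q_i = a_i*q_{i-1} + q_{i-2} with p_{-2}=0, p_{-1}=1, q_{-2}=1, q_{-1}=0):
  i=0: a_0=9, p_0 = 9*1 + 0 = 9, q_0 = 9*0 + 1 = 1.
  i=1: a_1=3, p_1 = 3*9 + 1 = 28, q_1 = 3*1 + 0 = 3.
  i=2: a_2=1, p_2 = 1*28 + 9 = 37, q_2 = 1*3 + 1 = 4.
  i=3: a_3=1, p_3 = 1*37 + 28 = 65, q_3 = 1*4 + 3 = 7.
  i=4: a_4=1, p_4 = 1*65 + 37 = 102, q_4 = 1*7 + 4 = 11.
  i=5: a_5=8, p_5 = 8*102 + 65 = 881, q_5 = 8*11 + 7 = 95.
  i=6: a_6=1, p_6 = 1*881 + 102 = 983, q_6 = 1*95 + 11 = 106.
  i=7: a_7=1, p_7 = 1*983 + 881 = 1864, q_7 = 1*106 + 95 = 201.
  i=8: a_8=1, p_8 = 1*1864 + 983 = 2847, q_8 = 1*201 + 106 = 307.
  i=9: a_9=3, p_9 = 3*2847 + 1864 = 10405, q_9 = 3*307 + 201 = 1122.
Check: 10405^2 - 86*1122^2 = 108264025 - 108264024 = 1, so (x, y) = (10405, 1122) solves the equation, and by the theorem it is the least positive solution.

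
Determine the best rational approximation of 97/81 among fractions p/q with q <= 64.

73/61

Expand x = 97/81 as a continued fraction with the Euclidean algorithm:
  97 = 1*81 + 16, so a_0 = 1.
  81 = 5*16 + 1, so a_1 = 5.
  16 = 16*1 + 0, so a_2 = 16.
so x = [1; 5, 16].
Convergents (p_i = a_i*p_{i-1} + p_{i-2}, q_i = a_i*q_{i-1} + q_{i-2} with p_{-2}=0, p_{-1}=1, q_{-2}=1, q_{-1}=0), until the denominator exceeds 64:
  i=0: a_0=1, p_0 = 1*1 + 0 = 1, q_0 = 1*0 + 1 = 1.
  i=1: a_1=5, p_1 = 5*1 + 1 = 6, q_1 = 5*1 + 0 = 5.
  i=2: a_2=16, p_2 = 16*6 + 1 = 97, q_2 = 16*5 + 1 = 81.
q_2 = 81 > 64, so the last convergent with denominator <= 64 is p_1/q_1 = 6/5.
The closest fraction with denominator <= 64 is either p_1/q_1 or the intermediate fraction (k*p_1 + p_0)/(k*q_1 + q_0) with the largest k >= 1 whose denominator stays <= 64; these approach x as k grows, and every other convergent or intermediate fraction in range is farther away.
Largest k: floor((64 - q_0)/q_1) = floor((64 - 1)/5) = 12.
That gives (12*6 + 1)/(12*5 + 1) = 73/61.
Compare the errors: |x - 6/5| = |97*5 - 6*81|/(81*5) = 1/405, and |x - 73/61| = |97*61 - 73*81|/(81*61) = 4/4941.
Cross-multiplying, 4*405 = 1620 < 4941 = 1*4941, so 4/4941 is smaller: the intermediate fraction 73/61 is closer to x than 6/5.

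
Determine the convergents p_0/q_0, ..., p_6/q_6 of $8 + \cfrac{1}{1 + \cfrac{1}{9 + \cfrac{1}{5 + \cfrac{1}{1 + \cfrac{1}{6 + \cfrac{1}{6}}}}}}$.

Using the convergent recurrence p_i = a_i*p_{i-1} + p_{i-2}, q_i = a_i*q_{i-1} + q_{i-2} with p_{-2}=0, p_{-1}=1, q_{-2}=1, q_{-1}=0:
  i=0: a_0=8, p_0 = 8*1 + 0 = 8, q_0 = 8*0 + 1 = 1.
  i=1: a_1=1, p_1 = 1*8 + 1 = 9, q_1 = 1*1 + 0 = 1.
  i=2: a_2=9, p_2 = 9*9 + 8 = 89, q_2 = 9*1 + 1 = 10.
  i=3: a_3=5, p_3 = 5*89 + 9 = 454, q_3 = 5*10 + 1 = 51.
  i=4: a_4=1, p_4 = 1*454 + 89 = 543, q_4 = 1*51 + 10 = 61.
  i=5: a_5=6, p_5 = 6*543 + 454 = 3712, q_5 = 6*61 + 51 = 417.
  i=6: a_6=6, p_6 = 6*3712 + 543 = 22815, q_6 = 6*417 + 61 = 2563.

8/1, 9/1, 89/10, 454/51, 543/61, 3712/417, 22815/2563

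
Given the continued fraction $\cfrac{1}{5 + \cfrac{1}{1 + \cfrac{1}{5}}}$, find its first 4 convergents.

0/1, 1/5, 1/6, 6/35

Using the convergent recurrence p_i = a_i*p_{i-1} + p_{i-2}, q_i = a_i*q_{i-1} + q_{i-2} with p_{-2}=0, p_{-1}=1, q_{-2}=1, q_{-1}=0:
  i=0: a_0=0, p_0 = 0*1 + 0 = 0, q_0 = 0*0 + 1 = 1.
  i=1: a_1=5, p_1 = 5*0 + 1 = 1, q_1 = 5*1 + 0 = 5.
  i=2: a_2=1, p_2 = 1*1 + 0 = 1, q_2 = 1*5 + 1 = 6.
  i=3: a_3=5, p_3 = 5*1 + 1 = 6, q_3 = 5*6 + 5 = 35.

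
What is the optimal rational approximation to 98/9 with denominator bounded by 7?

76/7

Expand x = 98/9 as a continued fraction with the Euclidean algorithm:
  98 = 10*9 + 8, so a_0 = 10.
  9 = 1*8 + 1, so a_1 = 1.
  8 = 8*1 + 0, so a_2 = 8.
so x = [10; 1, 8].
Convergents (p_i = a_i*p_{i-1} + p_{i-2}, q_i = a_i*q_{i-1} + q_{i-2} with p_{-2}=0, p_{-1}=1, q_{-2}=1, q_{-1}=0), until the denominator exceeds 7:
  i=0: a_0=10, p_0 = 10*1 + 0 = 10, q_0 = 10*0 + 1 = 1.
  i=1: a_1=1, p_1 = 1*10 + 1 = 11, q_1 = 1*1 + 0 = 1.
  i=2: a_2=8, p_2 = 8*11 + 10 = 98, q_2 = 8*1 + 1 = 9.
q_2 = 9 > 7, so the last convergent with denominator <= 7 is p_1/q_1 = 11/1.
The closest fraction with denominator <= 7 is either p_1/q_1 or the intermediate fraction (k*p_1 + p_0)/(k*q_1 + q_0) with the largest k >= 1 whose denominator stays <= 7; these approach x as k grows, and every other convergent or intermediate fraction in range is farther away.
Largest k: floor((7 - q_0)/q_1) = floor((7 - 1)/1) = 6.
That gives (6*11 + 10)/(6*1 + 1) = 76/7.
Compare the errors: |x - 11/1| = |98*1 - 11*9|/(9*1) = 1/9, and |x - 76/7| = |98*7 - 76*9|/(9*7) = 2/63.
Cross-multiplying, 2*9 = 18 < 63 = 1*63, so 2/63 is smaller: the intermediate fraction 76/7 is closer to x than 11/1.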